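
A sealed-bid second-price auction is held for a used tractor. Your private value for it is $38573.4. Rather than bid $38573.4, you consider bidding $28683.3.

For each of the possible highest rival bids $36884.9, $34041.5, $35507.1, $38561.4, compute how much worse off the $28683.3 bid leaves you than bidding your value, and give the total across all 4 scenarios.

$9298.7

The deviation costs you only when the competing bid falls strictly between $28683.3 and $38573.4; elsewhere both bids give the same outcome.
$36884.9: truthful payoff $1688.5, deviation payoff $0 → loss $1688.5.
$34041.5: truthful payoff $4531.9, deviation payoff $0 → loss $4531.9.
$35507.1: truthful payoff $3066.3, deviation payoff $0 → loss $3066.3.
$38561.4: truthful payoff $12, deviation payoff $0 → loss $12.
Total loss = $1688.5 + $4531.9 + $3066.3 + $12 = $9298.7.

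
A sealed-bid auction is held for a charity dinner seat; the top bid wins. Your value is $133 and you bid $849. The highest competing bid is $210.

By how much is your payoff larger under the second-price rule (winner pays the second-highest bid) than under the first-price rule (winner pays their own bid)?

$639

You have the highest bid, so you win under either rule.
Second-price: pay $210 → payoff −$77.
First-price: pay your own bid $849 → payoff −$716.
Difference = −$77 − (−$716) = $639.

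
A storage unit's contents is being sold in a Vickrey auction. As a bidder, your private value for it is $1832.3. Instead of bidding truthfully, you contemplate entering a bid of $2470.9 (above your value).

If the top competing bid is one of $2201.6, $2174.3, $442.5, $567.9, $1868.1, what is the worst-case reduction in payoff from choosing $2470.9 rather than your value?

$2201.6: truthful gives $0, deviation gives −$369.3 → loss $369.3.
$2174.3: truthful gives $0, deviation gives −$342 → loss $342.
$442.5: same outcome either way → loss $0.
$567.9: same outcome either way → loss $0.
$1868.1: truthful gives $0, deviation gives −$35.8 → loss $35.8.
Maximum loss: $369.3.

$369.3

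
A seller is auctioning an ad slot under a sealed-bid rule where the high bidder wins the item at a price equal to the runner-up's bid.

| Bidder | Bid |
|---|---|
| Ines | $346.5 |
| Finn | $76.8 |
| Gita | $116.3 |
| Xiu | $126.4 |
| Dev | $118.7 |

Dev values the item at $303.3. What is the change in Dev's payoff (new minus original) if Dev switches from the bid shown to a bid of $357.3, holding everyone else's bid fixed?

The highest bid among the other bidders is $346.5; Dev's bid doesn't change that.
Original bid $118.7: Dev is not highest (top rival bid is $346.5); payoff $0.
Alternative bid $357.3: Dev is highest, pays the top rival bid $346.5; payoff $303.3 − $346.5 = −$43.2.
Change in payoff = −$43.2 − ($0) = −$43.2.

−$43.2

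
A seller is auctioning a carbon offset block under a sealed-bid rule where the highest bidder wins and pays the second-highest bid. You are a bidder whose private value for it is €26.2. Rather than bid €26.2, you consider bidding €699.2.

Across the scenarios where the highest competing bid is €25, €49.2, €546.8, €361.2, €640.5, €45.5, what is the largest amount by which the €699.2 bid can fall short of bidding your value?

€614.3

€25: same outcome either way → loss €0.
€49.2: truthful gives €0, deviation gives −€23 → loss €23.
€546.8: truthful gives €0, deviation gives −€520.6 → loss €520.6.
€361.2: truthful gives €0, deviation gives −€335 → loss €335.
€640.5: truthful gives €0, deviation gives −€614.3 → loss €614.3.
€45.5: truthful gives €0, deviation gives −€19.3 → loss €19.3.
Maximum loss: €614.3.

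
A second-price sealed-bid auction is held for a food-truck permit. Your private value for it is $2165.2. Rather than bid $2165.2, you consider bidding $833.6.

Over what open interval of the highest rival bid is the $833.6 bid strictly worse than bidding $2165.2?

If the competing bid is below $833.6, both bids win at the same price — no difference.
If it is above $2165.2, both bids lose — no difference.
If it lies strictly between $833.6 and $2165.2, bidding your value wins at a price below your value (positive payoff) while bidding $833.6 loses (payoff 0).
So the deviation strictly hurts on the open interval ($833.6, $2165.2).

($833.6, $2165.2)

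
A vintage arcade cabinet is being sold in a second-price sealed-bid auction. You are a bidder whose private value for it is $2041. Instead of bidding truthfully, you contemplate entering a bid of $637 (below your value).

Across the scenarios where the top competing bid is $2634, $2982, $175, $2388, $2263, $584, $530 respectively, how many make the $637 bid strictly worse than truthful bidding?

The deviation hurts exactly when the highest competing bid lies strictly between $637 and $2041 — underbidding then forfeits a profitable win.
$2634: above both → same outcome either way.
$2982: above both → same outcome either way.
$175: below both → same outcome either way.
$2388: above both → same outcome either way.
$2263: above both → same outcome either way.
$584: below both → same outcome either way.
$530: below both → same outcome either way.
Count: 0.

0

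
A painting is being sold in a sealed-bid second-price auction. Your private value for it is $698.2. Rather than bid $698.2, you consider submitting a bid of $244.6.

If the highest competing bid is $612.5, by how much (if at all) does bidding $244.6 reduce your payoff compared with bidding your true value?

Bidding your value $698.2: you win (since $698.2 > $612.5) and pay $612.5. Payoff $85.7.
Bidding $244.6: you lose. Payoff $0.
The competing bid $612.5 lies between your shaded bid and your value, so underbidding forfeits an item you could have won at a profitable price.
Loss from deviating = $85.7 − ($0) = $85.7.

$85.7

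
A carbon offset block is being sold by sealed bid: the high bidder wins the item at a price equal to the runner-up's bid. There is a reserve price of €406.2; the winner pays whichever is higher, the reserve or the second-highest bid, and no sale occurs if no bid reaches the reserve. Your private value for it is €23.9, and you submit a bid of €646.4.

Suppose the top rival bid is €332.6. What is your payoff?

Your bid €646.4 is the highest and exceeds the reserve.
Price = max(second-highest bid, reserve) = max(€332.6, €406.2) = €406.2.
Payoff = €23.9 − €406.2 = −€382.3.

−€382.3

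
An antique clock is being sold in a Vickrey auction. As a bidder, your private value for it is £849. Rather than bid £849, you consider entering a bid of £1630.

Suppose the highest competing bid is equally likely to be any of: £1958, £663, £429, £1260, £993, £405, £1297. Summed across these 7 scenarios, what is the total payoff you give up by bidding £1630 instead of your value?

£1003

The deviation costs you only when the competing bid falls strictly between £849 and £1630; elsewhere both bids give the same outcome.
£1958: outcomes coincide → loss £0.
£663: outcomes coincide → loss £0.
£429: outcomes coincide → loss £0.
£1260: truthful payoff £0, deviation payoff −£411 → loss £411.
£993: truthful payoff £0, deviation payoff −£144 → loss £144.
£405: outcomes coincide → loss £0.
£1297: truthful payoff £0, deviation payoff −£448 → loss £448.
Total loss = £411 + £144 + £448 = £1003.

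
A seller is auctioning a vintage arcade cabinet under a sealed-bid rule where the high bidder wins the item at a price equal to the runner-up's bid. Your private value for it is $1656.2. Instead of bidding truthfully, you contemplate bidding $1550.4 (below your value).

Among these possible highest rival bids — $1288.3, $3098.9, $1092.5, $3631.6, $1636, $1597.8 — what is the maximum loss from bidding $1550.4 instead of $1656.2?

$58.4

$1288.3: same outcome either way → loss $0.
$3098.9: same outcome either way → loss $0.
$1092.5: same outcome either way → loss $0.
$3631.6: same outcome either way → loss $0.
$1636: truthful gives $20.2, deviation gives $0 → loss $20.2.
$1597.8: truthful gives $58.4, deviation gives $0 → loss $58.4.
Maximum loss: $58.4.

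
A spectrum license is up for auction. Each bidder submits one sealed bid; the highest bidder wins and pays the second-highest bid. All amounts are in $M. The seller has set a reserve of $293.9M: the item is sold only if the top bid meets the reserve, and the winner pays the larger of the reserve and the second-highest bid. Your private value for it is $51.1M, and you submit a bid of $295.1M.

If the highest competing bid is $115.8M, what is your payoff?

−$242.8M

Your bid $295.1M is the highest and exceeds the reserve.
Price = max(second-highest bid, reserve) = max($115.8M, $293.9M) = $293.9M.
Payoff = $51.1M − $293.9M = −$242.8M.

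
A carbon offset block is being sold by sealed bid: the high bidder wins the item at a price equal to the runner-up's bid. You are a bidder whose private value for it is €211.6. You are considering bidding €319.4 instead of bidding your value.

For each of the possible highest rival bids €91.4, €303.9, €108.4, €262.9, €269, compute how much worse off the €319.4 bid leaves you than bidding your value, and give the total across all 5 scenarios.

The deviation costs you only when the competing bid falls strictly between €211.6 and €319.4; elsewhere both bids give the same outcome.
€91.4: outcomes coincide → loss €0.
€303.9: truthful payoff €0, deviation payoff −€92.3 → loss €92.3.
€108.4: outcomes coincide → loss €0.
€262.9: truthful payoff €0, deviation payoff −€51.3 → loss €51.3.
€269: truthful payoff €0, deviation payoff −€57.4 → loss €57.4.
Total loss = €92.3 + €51.3 + €57.4 = €201.
Because the price is fixed by the runner-up's bid, deviating from your value can only change a good outcome into a bad one — never the reverse.

€201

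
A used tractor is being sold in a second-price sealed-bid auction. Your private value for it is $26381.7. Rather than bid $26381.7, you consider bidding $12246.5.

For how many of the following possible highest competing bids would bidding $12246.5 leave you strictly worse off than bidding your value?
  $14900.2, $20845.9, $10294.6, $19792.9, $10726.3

The deviation hurts exactly when the highest competing bid lies strictly between $12246.5 and $26381.7 — underbidding then forfeits a profitable win.
$14900.2: inside the interval → strictly worse (loss $11481.5).
$20845.9: inside the interval → strictly worse (loss $5535.8).
$10294.6: below both → same outcome either way.
$19792.9: inside the interval → strictly worse (loss $6588.8).
$10726.3: below both → same outcome either way.
Count: 3.

3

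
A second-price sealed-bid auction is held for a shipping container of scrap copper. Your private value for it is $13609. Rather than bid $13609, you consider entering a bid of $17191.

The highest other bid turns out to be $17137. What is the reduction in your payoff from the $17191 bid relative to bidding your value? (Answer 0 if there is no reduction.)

$3528

Bidding your value $13609: you lose (since $13609 < $17137). Payoff $0.
Bidding $17191: you win and pay $17137. Payoff $13609 − $17137 = −$3528.
The competing bid $17137 lies between your value and your inflated bid, so overbidding wins an item priced above your value.
Loss from deviating = $0 − (−$3528) = $3528.
Truthful bidding weakly dominates here: raising your bid can only win items priced above your value, and lowering it can only forfeit items priced below.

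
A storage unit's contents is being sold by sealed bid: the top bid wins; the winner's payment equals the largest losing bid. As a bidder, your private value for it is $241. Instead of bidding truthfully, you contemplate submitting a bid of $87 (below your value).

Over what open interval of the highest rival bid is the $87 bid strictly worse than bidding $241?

If the competing bid is below $87, both bids win at the same price — no difference.
If it is above $241, both bids lose — no difference.
If it lies strictly between $87 and $241, bidding your value wins at a price below your value (positive payoff) while bidding $87 loses (payoff 0).
So the deviation strictly hurts on the open interval ($87, $241).
Truthful bidding weakly dominates here: raising your bid can only win items priced above your value, and lowering it can only forfeit items priced below.

($87, $241)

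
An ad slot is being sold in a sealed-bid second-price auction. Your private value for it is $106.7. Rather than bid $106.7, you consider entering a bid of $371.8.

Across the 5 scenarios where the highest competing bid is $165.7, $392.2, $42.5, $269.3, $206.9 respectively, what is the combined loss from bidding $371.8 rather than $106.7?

$321.8

The deviation costs you only when the competing bid falls strictly between $106.7 and $371.8; elsewhere both bids give the same outcome.
$165.7: truthful payoff $0, deviation payoff −$59 → loss $59.
$392.2: outcomes coincide → loss $0.
$42.5: outcomes coincide → loss $0.
$269.3: truthful payoff $0, deviation payoff −$162.6 → loss $162.6.
$206.9: truthful payoff $0, deviation payoff −$100.2 → loss $100.2.
Total loss = $59 + $162.6 + $100.2 = $321.8.
Because the price is fixed by the runner-up's bid, deviating from your value can only change a good outcome into a bad one — never the reverse.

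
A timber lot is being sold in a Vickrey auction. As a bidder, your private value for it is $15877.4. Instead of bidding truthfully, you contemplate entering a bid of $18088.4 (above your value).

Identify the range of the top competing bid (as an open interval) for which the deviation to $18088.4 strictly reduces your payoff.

If the competing bid is below $15877.4, both bids win at the same price — no difference.
If it is above $18088.4, both bids lose — no difference.
If it lies strictly between $15877.4 and $18088.4, bidding your value loses (payoff 0) while bidding $18088.4 wins at a price above your value (payoff negative).
So the deviation strictly hurts on the open interval ($15877.4, $18088.4).

($15877.4, $18088.4)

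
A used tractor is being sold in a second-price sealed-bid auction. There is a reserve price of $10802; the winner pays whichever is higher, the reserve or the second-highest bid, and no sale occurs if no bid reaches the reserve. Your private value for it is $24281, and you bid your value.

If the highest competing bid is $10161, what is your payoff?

$13479

Your bid $24281 is the highest and exceeds the reserve.
Price = max(second-highest bid, reserve) = max($10161, $10802) = $10802.
Payoff = $24281 − $10802 = $13479.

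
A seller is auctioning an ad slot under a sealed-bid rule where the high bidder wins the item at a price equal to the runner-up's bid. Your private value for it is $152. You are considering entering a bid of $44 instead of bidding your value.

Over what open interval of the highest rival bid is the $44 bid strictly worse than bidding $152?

If the competing bid is below $44, both bids win at the same price — no difference.
If it is above $152, both bids lose — no difference.
If it lies strictly between $44 and $152, bidding your value wins at a price below your value (positive payoff) while bidding $44 loses (payoff 0).
So the deviation strictly hurts on the open interval ($44, $152).

($44, $152)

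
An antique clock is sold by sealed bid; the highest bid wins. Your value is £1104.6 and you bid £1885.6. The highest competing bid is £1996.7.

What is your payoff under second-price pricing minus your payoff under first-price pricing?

Your bid £1885.6 is below £1996.7, so you lose under either rule.
Payoff is £0 in both cases; difference = £0.

£0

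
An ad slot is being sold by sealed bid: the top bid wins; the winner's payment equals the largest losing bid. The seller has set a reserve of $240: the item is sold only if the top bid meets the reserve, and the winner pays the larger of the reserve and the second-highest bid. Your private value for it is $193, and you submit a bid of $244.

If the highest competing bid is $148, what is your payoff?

Your bid $244 is the highest and exceeds the reserve.
Price = max(second-highest bid, reserve) = max($148, $240) = $240.
Payoff = $193 − $240 = −$47.

−$47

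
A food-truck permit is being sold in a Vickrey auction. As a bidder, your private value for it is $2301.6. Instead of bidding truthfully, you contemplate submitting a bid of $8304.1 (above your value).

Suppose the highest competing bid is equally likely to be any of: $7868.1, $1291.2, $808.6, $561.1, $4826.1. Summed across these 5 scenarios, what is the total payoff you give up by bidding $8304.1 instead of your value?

The deviation costs you only when the competing bid falls strictly between $2301.6 and $8304.1; elsewhere both bids give the same outcome.
$7868.1: truthful payoff $0, deviation payoff −$5566.5 → loss $5566.5.
$1291.2: outcomes coincide → loss $0.
$808.6: outcomes coincide → loss $0.
$561.1: outcomes coincide → loss $0.
$4826.1: truthful payoff $0, deviation payoff −$2524.5 → loss $2524.5.
Total loss = $5566.5 + $2524.5 = $8091.

$8091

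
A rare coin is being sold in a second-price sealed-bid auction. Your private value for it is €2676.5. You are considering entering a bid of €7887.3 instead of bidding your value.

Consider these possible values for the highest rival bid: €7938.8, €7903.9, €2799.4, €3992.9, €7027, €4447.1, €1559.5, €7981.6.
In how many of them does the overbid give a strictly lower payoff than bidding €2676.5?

4

The deviation hurts exactly when the highest competing bid lies strictly between €2676.5 and €7887.3 — overbidding then wins at a price above your value.
€7938.8: above both → same outcome either way.
€7903.9: above both → same outcome either way.
€2799.4: inside the interval → strictly worse (loss €122.9).
€3992.9: inside the interval → strictly worse (loss €1316.4).
€7027: inside the interval → strictly worse (loss €4350.5).
€4447.1: inside the interval → strictly worse (loss €1770.6).
€1559.5: below both → same outcome either way.
€7981.6: above both → same outcome either way.
Count: 4.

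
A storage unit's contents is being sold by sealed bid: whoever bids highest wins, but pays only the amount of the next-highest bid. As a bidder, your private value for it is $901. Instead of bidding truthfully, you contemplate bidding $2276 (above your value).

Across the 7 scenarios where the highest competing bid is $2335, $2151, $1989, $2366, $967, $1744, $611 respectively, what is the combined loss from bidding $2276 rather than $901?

$3247

The deviation costs you only when the competing bid falls strictly between $901 and $2276; elsewhere both bids give the same outcome.
$2335: outcomes coincide → loss $0.
$2151: truthful payoff $0, deviation payoff −$1250 → loss $1250.
$1989: truthful payoff $0, deviation payoff −$1088 → loss $1088.
$2366: outcomes coincide → loss $0.
$967: truthful payoff $0, deviation payoff −$66 → loss $66.
$1744: truthful payoff $0, deviation payoff −$843 → loss $843.
$611: outcomes coincide → loss $0.
Total loss = $1250 + $1088 + $66 + $843 = $3247.
Because the price is fixed by the runner-up's bid, deviating from your value can only change a good outcome into a bad one — never the reverse.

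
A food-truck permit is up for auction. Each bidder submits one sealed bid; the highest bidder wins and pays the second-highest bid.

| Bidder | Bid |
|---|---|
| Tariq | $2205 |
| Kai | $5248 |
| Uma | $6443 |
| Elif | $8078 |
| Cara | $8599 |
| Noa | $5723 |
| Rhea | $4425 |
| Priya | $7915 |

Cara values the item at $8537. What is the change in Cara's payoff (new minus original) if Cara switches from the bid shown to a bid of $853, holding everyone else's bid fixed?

The highest bid among the other bidders is $8078; Cara's bid doesn't change that.
Original bid $8599: Cara is highest, pays the top rival bid $8078; payoff $8537 − $8078 = $459.
Alternative bid $853: Cara is not highest (top rival bid is $8078); payoff $0.
Change in payoff = $0 − ($459) = −$459.

−$459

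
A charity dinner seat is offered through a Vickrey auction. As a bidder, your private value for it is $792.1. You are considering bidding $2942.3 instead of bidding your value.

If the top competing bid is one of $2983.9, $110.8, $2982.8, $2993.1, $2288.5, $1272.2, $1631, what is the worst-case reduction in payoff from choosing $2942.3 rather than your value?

$2983.9: same outcome either way → loss $0.
$110.8: same outcome either way → loss $0.
$2982.8: same outcome either way → loss $0.
$2993.1: same outcome either way → loss $0.
$2288.5: truthful gives $0, deviation gives −$1496.4 → loss $1496.4.
$1272.2: truthful gives $0, deviation gives −$480.1 → loss $480.1.
$1631: truthful gives $0, deviation gives −$838.9 → loss $838.9.
Maximum loss: $1496.4.

$1496.4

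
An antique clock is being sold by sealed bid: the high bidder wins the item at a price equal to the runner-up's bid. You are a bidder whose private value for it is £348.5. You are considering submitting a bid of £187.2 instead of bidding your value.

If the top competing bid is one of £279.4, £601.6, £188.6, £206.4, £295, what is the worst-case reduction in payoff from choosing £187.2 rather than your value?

£159.9

£279.4: truthful gives £69.1, deviation gives £0 → loss £69.1.
£601.6: same outcome either way → loss £0.
£188.6: truthful gives £159.9, deviation gives £0 → loss £159.9.
£206.4: truthful gives £142.1, deviation gives £0 → loss £142.1.
£295: truthful gives £53.5, deviation gives £0 → loss £53.5.
Maximum loss: £159.9.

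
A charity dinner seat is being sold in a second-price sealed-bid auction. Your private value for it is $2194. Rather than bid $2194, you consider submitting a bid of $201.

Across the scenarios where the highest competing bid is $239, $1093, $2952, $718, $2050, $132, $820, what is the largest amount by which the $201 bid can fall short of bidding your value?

$1955

$239: truthful gives $1955, deviation gives $0 → loss $1955.
$1093: truthful gives $1101, deviation gives $0 → loss $1101.
$2952: same outcome either way → loss $0.
$718: truthful gives $1476, deviation gives $0 → loss $1476.
$2050: truthful gives $144, deviation gives $0 → loss $144.
$132: same outcome either way → loss $0.
$820: truthful gives $1374, deviation gives $0 → loss $1374.
Maximum loss: $1955.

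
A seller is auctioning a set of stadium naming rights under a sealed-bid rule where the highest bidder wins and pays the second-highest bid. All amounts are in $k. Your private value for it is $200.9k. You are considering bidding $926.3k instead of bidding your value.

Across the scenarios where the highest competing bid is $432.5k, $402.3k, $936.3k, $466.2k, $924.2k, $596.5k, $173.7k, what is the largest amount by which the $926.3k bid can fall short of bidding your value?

$432.5k: truthful gives $0k, deviation gives −$231.6k → loss $231.6k.
$402.3k: truthful gives $0k, deviation gives −$201.4k → loss $201.4k.
$936.3k: same outcome either way → loss $0k.
$466.2k: truthful gives $0k, deviation gives −$265.3k → loss $265.3k.
$924.2k: truthful gives $0k, deviation gives −$723.3k → loss $723.3k.
$596.5k: truthful gives $0k, deviation gives −$395.6k → loss $395.6k.
$173.7k: same outcome either way → loss $0k.
Maximum loss: $723.3k.

$723.3k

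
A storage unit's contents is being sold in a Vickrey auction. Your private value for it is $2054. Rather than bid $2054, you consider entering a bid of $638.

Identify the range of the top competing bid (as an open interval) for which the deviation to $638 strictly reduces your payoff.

If the competing bid is below $638, both bids win at the same price — no difference.
If it is above $2054, both bids lose — no difference.
If it lies strictly between $638 and $2054, bidding your value wins at a price below your value (positive payoff) while bidding $638 loses (payoff 0).
So the deviation strictly hurts on the open interval ($638, $2054).

($638, $2054)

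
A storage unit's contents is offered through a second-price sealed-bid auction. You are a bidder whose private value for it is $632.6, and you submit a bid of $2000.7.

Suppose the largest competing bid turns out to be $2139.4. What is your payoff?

$0

Your bid $2000.7 is below the highest competing bid $2139.4, so you lose.
A losing bidder pays nothing and receives nothing: payoff = $0.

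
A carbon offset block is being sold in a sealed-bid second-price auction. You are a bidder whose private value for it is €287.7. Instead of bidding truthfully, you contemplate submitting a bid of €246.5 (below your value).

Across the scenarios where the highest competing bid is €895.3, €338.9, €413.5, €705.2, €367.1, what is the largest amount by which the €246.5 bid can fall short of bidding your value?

€0

€895.3: same outcome either way → loss €0.
€338.9: same outcome either way → loss €0.
€413.5: same outcome either way → loss €0.
€705.2: same outcome either way → loss €0.
€367.1: same outcome either way → loss €0.
Maximum loss: €0.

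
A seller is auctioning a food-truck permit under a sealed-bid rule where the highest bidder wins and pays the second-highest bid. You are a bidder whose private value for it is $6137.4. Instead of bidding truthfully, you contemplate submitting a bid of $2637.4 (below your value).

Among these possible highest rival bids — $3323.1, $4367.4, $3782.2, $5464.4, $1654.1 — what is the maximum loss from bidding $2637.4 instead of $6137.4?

$2814.3

$3323.1: truthful gives $2814.3, deviation gives $0 → loss $2814.3.
$4367.4: truthful gives $1770, deviation gives $0 → loss $1770.
$3782.2: truthful gives $2355.2, deviation gives $0 → loss $2355.2.
$5464.4: truthful gives $673, deviation gives $0 → loss $673.
$1654.1: same outcome either way → loss $0.
Maximum loss: $2814.3.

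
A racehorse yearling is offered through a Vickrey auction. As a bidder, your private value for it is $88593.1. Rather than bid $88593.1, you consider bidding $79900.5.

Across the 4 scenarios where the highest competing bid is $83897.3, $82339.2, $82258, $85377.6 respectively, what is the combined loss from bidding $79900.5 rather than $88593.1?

The deviation costs you only when the competing bid falls strictly between $79900.5 and $88593.1; elsewhere both bids give the same outcome.
$83897.3: truthful payoff $4695.8, deviation payoff $0 → loss $4695.8.
$82339.2: truthful payoff $6253.9, deviation payoff $0 → loss $6253.9.
$82258: truthful payoff $6335.1, deviation payoff $0 → loss $6335.1.
$85377.6: truthful payoff $3215.5, deviation payoff $0 → loss $3215.5.
Total loss = $4695.8 + $6253.9 + $6335.1 + $3215.5 = $20500.3.

$20500.3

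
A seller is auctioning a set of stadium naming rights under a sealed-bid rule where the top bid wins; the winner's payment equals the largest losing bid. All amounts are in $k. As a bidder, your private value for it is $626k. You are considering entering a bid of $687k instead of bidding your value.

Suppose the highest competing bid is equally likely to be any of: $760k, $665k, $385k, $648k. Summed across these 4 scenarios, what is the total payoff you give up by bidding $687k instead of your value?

$61k

The deviation costs you only when the competing bid falls strictly between $626k and $687k; elsewhere both bids give the same outcome.
$760k: outcomes coincide → loss $0k.
$665k: truthful payoff $0k, deviation payoff −$39k → loss $39k.
$385k: outcomes coincide → loss $0k.
$648k: truthful payoff $0k, deviation payoff −$22k → loss $22k.
Total loss = $39k + $22k = $61k.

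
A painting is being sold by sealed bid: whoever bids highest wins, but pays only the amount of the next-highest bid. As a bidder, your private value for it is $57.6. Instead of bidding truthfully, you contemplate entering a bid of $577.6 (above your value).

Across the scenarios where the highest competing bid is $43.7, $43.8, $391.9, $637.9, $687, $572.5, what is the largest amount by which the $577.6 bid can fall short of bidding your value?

$43.7: same outcome either way → loss $0.
$43.8: same outcome either way → loss $0.
$391.9: truthful gives $0, deviation gives −$334.3 → loss $334.3.
$637.9: same outcome either way → loss $0.
$687: same outcome either way → loss $0.
$572.5: truthful gives $0, deviation gives −$514.9 → loss $514.9.
Maximum loss: $514.9.

$514.9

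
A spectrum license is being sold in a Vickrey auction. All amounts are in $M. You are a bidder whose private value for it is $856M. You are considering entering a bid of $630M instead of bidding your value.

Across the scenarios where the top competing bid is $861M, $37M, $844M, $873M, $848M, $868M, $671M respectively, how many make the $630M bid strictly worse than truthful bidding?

The deviation hurts exactly when the highest competing bid lies strictly between $630M and $856M — underbidding then forfeits a profitable win.
$861M: above both → same outcome either way.
$37M: below both → same outcome either way.
$844M: inside the interval → strictly worse (loss $12M).
$873M: above both → same outcome either way.
$848M: inside the interval → strictly worse (loss $8M).
$868M: above both → same outcome either way.
$671M: inside the interval → strictly worse (loss $185M).
Count: 3.

3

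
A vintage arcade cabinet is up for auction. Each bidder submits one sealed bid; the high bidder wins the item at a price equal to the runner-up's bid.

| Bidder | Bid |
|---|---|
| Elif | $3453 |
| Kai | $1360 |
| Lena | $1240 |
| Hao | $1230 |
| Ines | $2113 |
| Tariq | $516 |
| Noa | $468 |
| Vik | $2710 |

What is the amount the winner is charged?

Highest bid: Elif at $3453, so Elif wins.
Second-highest bid: Vik at $2710 — that is the price the winner pays.

$2710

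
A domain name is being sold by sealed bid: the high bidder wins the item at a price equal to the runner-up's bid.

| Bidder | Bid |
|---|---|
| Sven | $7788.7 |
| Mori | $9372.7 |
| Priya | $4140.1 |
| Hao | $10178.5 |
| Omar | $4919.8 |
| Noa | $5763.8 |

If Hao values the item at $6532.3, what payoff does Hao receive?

Highest bid: Hao at $10178.5, so Hao wins.
Second-highest bid: Mori at $9372.7 — that is the price the winner pays.
Hao's payoff = value − price = $6532.3 − $9372.7 = −$2840.4.

−$2840.4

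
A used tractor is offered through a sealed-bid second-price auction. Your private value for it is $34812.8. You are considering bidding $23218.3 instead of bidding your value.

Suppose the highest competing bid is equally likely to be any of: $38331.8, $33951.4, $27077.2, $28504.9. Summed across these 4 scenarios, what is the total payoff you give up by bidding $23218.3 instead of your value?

$14904.9

The deviation costs you only when the competing bid falls strictly between $23218.3 and $34812.8; elsewhere both bids give the same outcome.
$38331.8: outcomes coincide → loss $0.
$33951.4: truthful payoff $861.4, deviation payoff $0 → loss $861.4.
$27077.2: truthful payoff $7735.6, deviation payoff $0 → loss $7735.6.
$28504.9: truthful payoff $6307.9, deviation payoff $0 → loss $6307.9.
Total loss = $861.4 + $7735.6 + $6307.9 = $14904.9.
Because the price is fixed by the runner-up's bid, deviating from your value can only change a good outcome into a bad one — never the reverse.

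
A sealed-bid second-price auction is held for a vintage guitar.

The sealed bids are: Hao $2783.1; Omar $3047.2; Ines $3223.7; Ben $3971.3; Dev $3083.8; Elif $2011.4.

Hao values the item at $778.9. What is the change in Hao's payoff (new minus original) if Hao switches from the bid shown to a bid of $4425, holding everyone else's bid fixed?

−$3192.4

The highest bid among the other bidders is $3971.3; Hao's bid doesn't change that.
Original bid $2783.1: Hao is not highest (top rival bid is $3971.3); payoff $0.
Alternative bid $4425: Hao is highest, pays the top rival bid $3971.3; payoff $778.9 − $3971.3 = −$3192.4.
Change in payoff = −$3192.4 − ($0) = −$3192.4.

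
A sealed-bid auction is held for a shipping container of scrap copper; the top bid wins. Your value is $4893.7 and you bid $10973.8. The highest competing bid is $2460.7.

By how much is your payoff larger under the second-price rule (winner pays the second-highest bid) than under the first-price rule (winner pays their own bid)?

$8513.1

You have the highest bid, so you win under either rule.
Second-price: pay $2460.7 → payoff $2433.
First-price: pay your own bid $10973.8 → payoff −$6080.1.
Difference = $2433 − (−$6080.1) = $8513.1.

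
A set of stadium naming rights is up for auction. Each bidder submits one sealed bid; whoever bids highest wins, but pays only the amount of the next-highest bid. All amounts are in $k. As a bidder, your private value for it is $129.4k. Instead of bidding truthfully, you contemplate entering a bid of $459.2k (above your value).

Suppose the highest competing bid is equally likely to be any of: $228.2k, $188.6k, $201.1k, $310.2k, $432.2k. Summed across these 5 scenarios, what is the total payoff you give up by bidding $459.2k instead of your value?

$713.3k

The deviation costs you only when the competing bid falls strictly between $129.4k and $459.2k; elsewhere both bids give the same outcome.
$228.2k: truthful payoff $0k, deviation payoff −$98.8k → loss $98.8k.
$188.6k: truthful payoff $0k, deviation payoff −$59.2k → loss $59.2k.
$201.1k: truthful payoff $0k, deviation payoff −$71.7k → loss $71.7k.
$310.2k: truthful payoff $0k, deviation payoff −$180.8k → loss $180.8k.
$432.2k: truthful payoff $0k, deviation payoff −$302.8k → loss $302.8k.
Total loss = $98.8k + $59.2k + $71.7k + $180.8k + $302.8k = $713.3k.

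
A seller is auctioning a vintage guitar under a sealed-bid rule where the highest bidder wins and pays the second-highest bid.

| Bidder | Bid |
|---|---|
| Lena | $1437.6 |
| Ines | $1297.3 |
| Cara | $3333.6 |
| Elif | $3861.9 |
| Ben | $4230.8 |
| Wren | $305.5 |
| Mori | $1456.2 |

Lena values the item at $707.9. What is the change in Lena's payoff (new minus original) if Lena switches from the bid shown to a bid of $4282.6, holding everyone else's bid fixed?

−$3522.9

The highest bid among the other bidders is $4230.8; Lena's bid doesn't change that.
Original bid $1437.6: Lena is not highest (top rival bid is $4230.8); payoff $0.
Alternative bid $4282.6: Lena is highest, pays the top rival bid $4230.8; payoff $707.9 − $4230.8 = −$3522.9.
Change in payoff = −$3522.9 − ($0) = −$3522.9.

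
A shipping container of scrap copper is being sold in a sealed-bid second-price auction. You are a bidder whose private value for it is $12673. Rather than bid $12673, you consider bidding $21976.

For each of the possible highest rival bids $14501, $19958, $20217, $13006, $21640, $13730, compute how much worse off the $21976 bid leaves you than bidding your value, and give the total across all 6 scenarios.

$27014

The deviation costs you only when the competing bid falls strictly between $12673 and $21976; elsewhere both bids give the same outcome.
$14501: truthful payoff $0, deviation payoff −$1828 → loss $1828.
$19958: truthful payoff $0, deviation payoff −$7285 → loss $7285.
$20217: truthful payoff $0, deviation payoff −$7544 → loss $7544.
$13006: truthful payoff $0, deviation payoff −$333 → loss $333.
$21640: truthful payoff $0, deviation payoff −$8967 → loss $8967.
$13730: truthful payoff $0, deviation payoff −$1057 → loss $1057.
Total loss = $1828 + $7285 + $7544 + $333 + $8967 + $1057 = $27014.
Truthful bidding weakly dominates here: raising your bid can only win items priced above your value, and lowering it can only forfeit items priced below.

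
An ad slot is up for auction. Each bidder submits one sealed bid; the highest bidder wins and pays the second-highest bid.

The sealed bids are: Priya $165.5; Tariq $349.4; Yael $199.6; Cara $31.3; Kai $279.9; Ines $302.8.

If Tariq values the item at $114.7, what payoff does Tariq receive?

−$188.1

Highest bid: Tariq at $349.4, so Tariq wins.
Second-highest bid: Ines at $302.8 — that is the price the winner pays.
Tariq's payoff = value − price = $114.7 − $302.8 = −$188.1.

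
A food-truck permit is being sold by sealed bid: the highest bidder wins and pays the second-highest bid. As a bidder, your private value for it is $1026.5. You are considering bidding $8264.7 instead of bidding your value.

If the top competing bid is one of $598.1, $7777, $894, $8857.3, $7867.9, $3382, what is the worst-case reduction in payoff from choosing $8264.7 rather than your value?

$6841.4

$598.1: same outcome either way → loss $0.
$7777: truthful gives $0, deviation gives −$6750.5 → loss $6750.5.
$894: same outcome either way → loss $0.
$8857.3: same outcome either way → loss $0.
$7867.9: truthful gives $0, deviation gives −$6841.4 → loss $6841.4.
$3382: truthful gives $0, deviation gives −$2355.5 → loss $2355.5.
Maximum loss: $6841.4.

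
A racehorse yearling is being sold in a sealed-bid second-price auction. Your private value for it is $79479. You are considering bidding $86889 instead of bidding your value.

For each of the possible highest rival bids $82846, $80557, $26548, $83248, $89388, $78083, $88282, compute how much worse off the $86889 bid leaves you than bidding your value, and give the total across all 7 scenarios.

$8214

The deviation costs you only when the competing bid falls strictly between $79479 and $86889; elsewhere both bids give the same outcome.
$82846: truthful payoff $0, deviation payoff −$3367 → loss $3367.
$80557: truthful payoff $0, deviation payoff −$1078 → loss $1078.
$26548: outcomes coincide → loss $0.
$83248: truthful payoff $0, deviation payoff −$3769 → loss $3769.
$89388: outcomes coincide → loss $0.
$78083: outcomes coincide → loss $0.
$88282: outcomes coincide → loss $0.
Total loss = $3367 + $1078 + $3769 = $8214.
Because the price is fixed by the runner-up's bid, deviating from your value can only change a good outcome into a bad one — never the reverse.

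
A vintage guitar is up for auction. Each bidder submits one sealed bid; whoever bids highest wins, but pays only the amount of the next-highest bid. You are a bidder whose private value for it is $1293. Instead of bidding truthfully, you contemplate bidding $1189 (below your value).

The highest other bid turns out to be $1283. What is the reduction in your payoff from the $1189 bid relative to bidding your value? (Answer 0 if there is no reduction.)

Bidding your value $1293: you win (since $1293 > $1283) and pay $1283. Payoff $10.
Bidding $1189: you lose. Payoff $0.
The competing bid $1283 lies between your shaded bid and your value, so underbidding forfeits an item you could have won at a profitable price.
Loss from deviating = $10 − ($0) = $10.

$10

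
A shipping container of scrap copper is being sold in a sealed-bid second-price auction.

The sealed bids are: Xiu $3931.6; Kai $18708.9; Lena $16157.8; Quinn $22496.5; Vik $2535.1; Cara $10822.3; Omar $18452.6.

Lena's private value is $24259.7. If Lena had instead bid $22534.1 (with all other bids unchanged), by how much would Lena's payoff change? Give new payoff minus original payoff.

$1763.2

The highest bid among the other bidders is $22496.5; Lena's bid doesn't change that.
Original bid $16157.8: Lena is not highest (top rival bid is $22496.5); payoff $0.
Alternative bid $22534.1: Lena is highest, pays the top rival bid $22496.5; payoff $24259.7 − $22496.5 = $1763.2.
Change in payoff = $1763.2 − ($0) = $1763.2.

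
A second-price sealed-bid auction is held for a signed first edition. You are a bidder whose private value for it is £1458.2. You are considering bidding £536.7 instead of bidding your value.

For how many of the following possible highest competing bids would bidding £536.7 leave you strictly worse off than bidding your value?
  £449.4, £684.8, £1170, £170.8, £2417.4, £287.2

2

The deviation hurts exactly when the highest competing bid lies strictly between £536.7 and £1458.2 — underbidding then forfeits a profitable win.
£449.4: below both → same outcome either way.
£684.8: inside the interval → strictly worse (loss £773.4).
£1170: inside the interval → strictly worse (loss £288.2).
£170.8: below both → same outcome either way.
£2417.4: above both → same outcome either way.
£287.2: below both → same outcome either way.
Count: 2.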